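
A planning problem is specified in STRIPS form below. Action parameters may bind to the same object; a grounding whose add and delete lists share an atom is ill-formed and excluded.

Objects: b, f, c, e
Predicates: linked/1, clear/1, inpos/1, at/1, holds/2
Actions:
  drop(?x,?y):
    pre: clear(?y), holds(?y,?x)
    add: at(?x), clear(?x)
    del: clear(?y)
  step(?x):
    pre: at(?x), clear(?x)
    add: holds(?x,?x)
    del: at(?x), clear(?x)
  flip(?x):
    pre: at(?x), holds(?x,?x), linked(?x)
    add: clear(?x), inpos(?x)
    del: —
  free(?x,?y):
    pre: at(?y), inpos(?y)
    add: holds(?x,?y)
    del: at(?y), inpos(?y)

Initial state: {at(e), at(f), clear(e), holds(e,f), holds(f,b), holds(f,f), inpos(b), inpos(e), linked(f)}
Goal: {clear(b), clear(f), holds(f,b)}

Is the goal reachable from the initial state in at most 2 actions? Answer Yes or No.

No

1. drop(f,e)  →  {at(e), at(f), clear(f), holds(e,f), holds(f,b), holds(f,f), inpos(b), inpos(e), linked(f)}
2. drop(b,f)  →  {at(b), at(e), at(f), clear(b), holds(e,f), holds(f,b), holds(f,f), inpos(b), inpos(e), linked(f)}
3. flip(f)  →  {at(b), at(e), at(f), clear(b), clear(f), holds(e,f), holds(f,b), holds(f,f), inpos(b), inpos(e), inpos(f), linked(f)}
optimal plan length = 3; 3 > 2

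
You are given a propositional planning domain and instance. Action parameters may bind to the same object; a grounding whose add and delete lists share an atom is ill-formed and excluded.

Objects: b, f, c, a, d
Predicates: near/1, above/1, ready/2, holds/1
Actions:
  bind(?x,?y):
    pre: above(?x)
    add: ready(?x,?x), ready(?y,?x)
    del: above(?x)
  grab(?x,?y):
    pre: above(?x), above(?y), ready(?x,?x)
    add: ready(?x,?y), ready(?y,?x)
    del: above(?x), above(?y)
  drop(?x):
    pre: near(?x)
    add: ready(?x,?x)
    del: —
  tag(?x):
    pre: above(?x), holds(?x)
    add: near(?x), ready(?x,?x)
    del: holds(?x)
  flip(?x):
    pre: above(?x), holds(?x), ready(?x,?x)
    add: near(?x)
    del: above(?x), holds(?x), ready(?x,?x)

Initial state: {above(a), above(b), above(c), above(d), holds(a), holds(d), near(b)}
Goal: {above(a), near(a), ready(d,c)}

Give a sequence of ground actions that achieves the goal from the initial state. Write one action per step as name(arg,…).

1. bind(c,d)  →  {above(a), above(b), above(d), holds(a), holds(d), near(b), ready(c,c), ready(d,c)}
2. tag(a)  →  {above(a), above(b), above(d), holds(d), near(a), near(b), ready(a,a), ready(c,c), ready(d,c)}

bind(c,d); tag(a)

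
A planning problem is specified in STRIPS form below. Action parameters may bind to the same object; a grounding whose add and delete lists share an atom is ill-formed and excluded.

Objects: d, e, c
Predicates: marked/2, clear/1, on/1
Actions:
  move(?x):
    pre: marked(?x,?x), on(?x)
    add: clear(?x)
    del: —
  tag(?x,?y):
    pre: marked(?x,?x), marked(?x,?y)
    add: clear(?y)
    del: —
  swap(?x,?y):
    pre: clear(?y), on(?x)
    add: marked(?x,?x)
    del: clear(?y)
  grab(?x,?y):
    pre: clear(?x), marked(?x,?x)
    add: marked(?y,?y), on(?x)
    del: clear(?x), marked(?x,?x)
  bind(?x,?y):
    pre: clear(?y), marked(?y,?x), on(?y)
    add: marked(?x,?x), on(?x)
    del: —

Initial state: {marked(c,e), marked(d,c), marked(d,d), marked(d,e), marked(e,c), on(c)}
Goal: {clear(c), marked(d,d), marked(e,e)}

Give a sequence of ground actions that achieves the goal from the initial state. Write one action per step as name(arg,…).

tag(d,c); bind(e,c)

1. tag(d,c)  →  {clear(c), marked(c,e), marked(d,c), marked(d,d), marked(d,e), marked(e,c), on(c)}
2. bind(e,c)  →  {clear(c), marked(c,e), marked(d,c), marked(d,d), marked(d,e), marked(e,c), marked(e,e), on(c), on(e)}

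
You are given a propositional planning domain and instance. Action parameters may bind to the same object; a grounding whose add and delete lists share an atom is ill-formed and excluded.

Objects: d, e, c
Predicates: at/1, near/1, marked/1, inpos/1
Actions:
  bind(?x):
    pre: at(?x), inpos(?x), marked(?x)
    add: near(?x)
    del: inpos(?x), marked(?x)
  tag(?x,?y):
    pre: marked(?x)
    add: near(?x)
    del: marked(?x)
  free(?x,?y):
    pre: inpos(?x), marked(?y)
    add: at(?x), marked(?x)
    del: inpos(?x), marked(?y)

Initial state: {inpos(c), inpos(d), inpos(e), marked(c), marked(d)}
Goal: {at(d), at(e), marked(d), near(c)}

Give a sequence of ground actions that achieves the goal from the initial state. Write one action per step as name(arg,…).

1. tag(c,d)  →  {inpos(c), inpos(d), inpos(e), marked(d), near(c)}
2. free(e,d)  →  {at(e), inpos(c), inpos(d), marked(e), near(c)}
3. free(d,e)  →  {at(d), at(e), inpos(c), marked(d), near(c)}

tag(c,d); free(e,d); free(d,e)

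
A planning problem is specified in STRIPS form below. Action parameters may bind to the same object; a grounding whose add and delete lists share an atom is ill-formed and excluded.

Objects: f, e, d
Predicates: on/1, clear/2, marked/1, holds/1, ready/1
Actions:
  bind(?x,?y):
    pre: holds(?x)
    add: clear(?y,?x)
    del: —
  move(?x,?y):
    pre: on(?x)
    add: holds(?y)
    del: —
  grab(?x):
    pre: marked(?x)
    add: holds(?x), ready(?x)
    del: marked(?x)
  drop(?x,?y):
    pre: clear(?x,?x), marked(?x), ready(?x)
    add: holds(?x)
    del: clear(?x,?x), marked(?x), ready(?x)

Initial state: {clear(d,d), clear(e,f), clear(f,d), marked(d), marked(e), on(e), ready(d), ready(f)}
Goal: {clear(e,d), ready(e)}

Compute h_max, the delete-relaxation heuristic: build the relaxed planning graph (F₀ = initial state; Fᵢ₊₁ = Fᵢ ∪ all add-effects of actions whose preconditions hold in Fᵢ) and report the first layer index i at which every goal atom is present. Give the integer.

F0 = init (8 atoms)
F1 = F0 ∪ {holds(d), holds(e), holds(f), ready(e)}  (12 atoms)
F2 = F1 ∪ {clear(d,e), clear(d,f), clear(e,d), clear(e,e), clear(f,e), clear(f,f)}  (18 atoms)
goal ⊆ F2  ⇒  h_max = 2

2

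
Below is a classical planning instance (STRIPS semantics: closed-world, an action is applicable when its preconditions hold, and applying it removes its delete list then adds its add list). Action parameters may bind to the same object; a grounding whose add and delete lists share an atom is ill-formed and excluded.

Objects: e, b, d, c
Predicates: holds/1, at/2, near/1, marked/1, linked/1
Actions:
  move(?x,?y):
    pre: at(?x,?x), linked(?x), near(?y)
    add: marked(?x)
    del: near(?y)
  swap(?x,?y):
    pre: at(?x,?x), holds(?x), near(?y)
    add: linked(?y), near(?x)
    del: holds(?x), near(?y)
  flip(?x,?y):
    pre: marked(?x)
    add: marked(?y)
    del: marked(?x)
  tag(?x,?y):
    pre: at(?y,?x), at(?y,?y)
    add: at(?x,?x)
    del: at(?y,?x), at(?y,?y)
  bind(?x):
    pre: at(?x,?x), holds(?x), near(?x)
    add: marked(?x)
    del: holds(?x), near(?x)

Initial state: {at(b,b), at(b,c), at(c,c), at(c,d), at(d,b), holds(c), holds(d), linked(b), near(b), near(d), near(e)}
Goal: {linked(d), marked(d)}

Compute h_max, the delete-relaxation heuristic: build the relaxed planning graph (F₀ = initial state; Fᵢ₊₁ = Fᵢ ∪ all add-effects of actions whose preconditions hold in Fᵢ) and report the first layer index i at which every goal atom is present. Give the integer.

F0 = init (11 atoms)
F1 = F0 ∪ {at(d,d), linked(d), linked(e), marked(b), near(c)}  (16 atoms)
F2 = F1 ∪ {linked(c), marked(c), marked(d), marked(e)}  (20 atoms)
goal ⊆ F2  ⇒  h_max = 2

2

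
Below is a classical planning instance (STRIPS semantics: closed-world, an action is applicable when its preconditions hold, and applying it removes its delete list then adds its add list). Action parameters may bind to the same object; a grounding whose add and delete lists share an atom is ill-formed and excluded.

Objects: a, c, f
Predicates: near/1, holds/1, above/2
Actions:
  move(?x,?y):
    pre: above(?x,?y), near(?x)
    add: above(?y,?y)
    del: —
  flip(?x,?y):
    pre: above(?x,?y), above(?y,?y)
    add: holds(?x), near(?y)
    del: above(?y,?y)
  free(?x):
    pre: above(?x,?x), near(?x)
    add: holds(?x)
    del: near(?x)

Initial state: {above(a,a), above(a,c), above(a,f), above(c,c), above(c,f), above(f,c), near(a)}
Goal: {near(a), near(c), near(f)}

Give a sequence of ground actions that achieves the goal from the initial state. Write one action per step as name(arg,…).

move(a,f); flip(a,c); flip(a,f)

1. move(a,f)  →  {above(a,a), above(a,c), above(a,f), above(c,c), above(c,f), above(f,c), above(f,f), near(a)}
2. flip(a,c)  →  {above(a,a), above(a,c), above(a,f), above(c,f), above(f,c), above(f,f), holds(a), near(a), near(c)}
3. flip(a,f)  →  {above(a,a), above(a,c), above(a,f), above(c,f), above(f,c), holds(a), near(a), near(c), near(f)}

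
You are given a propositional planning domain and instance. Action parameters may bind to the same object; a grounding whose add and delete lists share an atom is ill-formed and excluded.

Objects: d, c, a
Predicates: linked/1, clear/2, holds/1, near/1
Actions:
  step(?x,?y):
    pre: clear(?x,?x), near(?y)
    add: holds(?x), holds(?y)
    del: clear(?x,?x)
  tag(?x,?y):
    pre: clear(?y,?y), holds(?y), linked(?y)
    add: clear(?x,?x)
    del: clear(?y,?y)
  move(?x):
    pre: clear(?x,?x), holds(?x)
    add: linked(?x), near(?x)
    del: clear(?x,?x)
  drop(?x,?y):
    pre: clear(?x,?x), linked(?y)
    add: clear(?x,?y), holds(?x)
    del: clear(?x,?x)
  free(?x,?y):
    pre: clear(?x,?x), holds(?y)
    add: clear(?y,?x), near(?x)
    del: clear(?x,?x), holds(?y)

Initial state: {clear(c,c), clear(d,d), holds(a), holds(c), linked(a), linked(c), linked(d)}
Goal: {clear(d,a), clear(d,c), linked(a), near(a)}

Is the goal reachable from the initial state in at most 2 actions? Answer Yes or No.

1. tag(a,c)  →  {clear(a,a), clear(d,d), holds(a), holds(c), linked(a), linked(c), linked(d)}
2. drop(d,c)  →  {clear(a,a), clear(d,c), holds(a), holds(c), holds(d), linked(a), linked(c), linked(d)}
3. free(a,d)  →  {clear(d,a), clear(d,c), holds(a), holds(c), linked(a), linked(c), linked(d), near(a)}
optimal plan length = 3; 3 > 2

No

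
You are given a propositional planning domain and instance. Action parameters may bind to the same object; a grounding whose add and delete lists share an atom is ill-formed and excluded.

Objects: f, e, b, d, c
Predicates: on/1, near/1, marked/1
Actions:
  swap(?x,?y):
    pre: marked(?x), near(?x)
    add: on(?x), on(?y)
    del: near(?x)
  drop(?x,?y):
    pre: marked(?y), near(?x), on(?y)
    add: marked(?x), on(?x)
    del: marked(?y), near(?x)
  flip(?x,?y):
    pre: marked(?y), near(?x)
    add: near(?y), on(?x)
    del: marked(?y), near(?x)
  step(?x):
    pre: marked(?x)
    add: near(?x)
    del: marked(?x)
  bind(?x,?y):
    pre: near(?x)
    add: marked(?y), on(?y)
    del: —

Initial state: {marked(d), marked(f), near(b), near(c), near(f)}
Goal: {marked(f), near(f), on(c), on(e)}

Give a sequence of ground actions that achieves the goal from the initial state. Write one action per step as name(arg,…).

1. flip(c,d)  →  {marked(f), near(b), near(d), near(f), on(c)}
2. bind(f,e)  →  {marked(e), marked(f), near(b), near(d), near(f), on(c), on(e)}

flip(c,d); bind(f,e)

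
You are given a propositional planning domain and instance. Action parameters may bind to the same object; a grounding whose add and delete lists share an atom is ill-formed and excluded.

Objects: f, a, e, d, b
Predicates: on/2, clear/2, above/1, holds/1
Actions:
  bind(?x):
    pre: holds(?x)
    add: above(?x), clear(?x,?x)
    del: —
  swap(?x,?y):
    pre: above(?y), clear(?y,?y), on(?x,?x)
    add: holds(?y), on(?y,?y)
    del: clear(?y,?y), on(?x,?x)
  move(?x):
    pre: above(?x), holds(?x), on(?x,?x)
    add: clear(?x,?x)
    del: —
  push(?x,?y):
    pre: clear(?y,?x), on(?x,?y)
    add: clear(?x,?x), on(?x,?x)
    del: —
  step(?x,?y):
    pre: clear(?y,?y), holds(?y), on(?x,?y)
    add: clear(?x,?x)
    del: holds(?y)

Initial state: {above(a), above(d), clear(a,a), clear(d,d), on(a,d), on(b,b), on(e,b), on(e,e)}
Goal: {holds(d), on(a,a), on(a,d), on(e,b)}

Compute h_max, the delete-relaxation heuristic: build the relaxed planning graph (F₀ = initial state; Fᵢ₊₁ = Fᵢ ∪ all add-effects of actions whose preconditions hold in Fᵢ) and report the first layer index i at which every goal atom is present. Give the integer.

1

F0 = init (8 atoms)
F1 = F0 ∪ {holds(a), holds(d), on(a,a), on(d,d)}  (12 atoms)
goal ⊆ F1  ⇒  h_max = 1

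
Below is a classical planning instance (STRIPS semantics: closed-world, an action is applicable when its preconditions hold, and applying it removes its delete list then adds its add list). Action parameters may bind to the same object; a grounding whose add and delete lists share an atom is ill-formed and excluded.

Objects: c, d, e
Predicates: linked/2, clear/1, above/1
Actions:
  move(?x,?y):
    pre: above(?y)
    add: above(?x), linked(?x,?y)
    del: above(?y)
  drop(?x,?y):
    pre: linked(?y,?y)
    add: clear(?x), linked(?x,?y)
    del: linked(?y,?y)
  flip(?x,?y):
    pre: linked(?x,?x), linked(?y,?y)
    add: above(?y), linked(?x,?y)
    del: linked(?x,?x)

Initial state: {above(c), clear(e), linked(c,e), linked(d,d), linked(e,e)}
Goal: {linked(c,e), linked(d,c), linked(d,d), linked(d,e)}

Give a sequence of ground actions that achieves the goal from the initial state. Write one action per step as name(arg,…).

move(d,c); drop(d,e)

1. move(d,c)  →  {above(d), clear(e), linked(c,e), linked(d,c), linked(d,d), linked(e,e)}
2. drop(d,e)  →  {above(d), clear(d), clear(e), linked(c,e), linked(d,c), linked(d,d), linked(d,e)}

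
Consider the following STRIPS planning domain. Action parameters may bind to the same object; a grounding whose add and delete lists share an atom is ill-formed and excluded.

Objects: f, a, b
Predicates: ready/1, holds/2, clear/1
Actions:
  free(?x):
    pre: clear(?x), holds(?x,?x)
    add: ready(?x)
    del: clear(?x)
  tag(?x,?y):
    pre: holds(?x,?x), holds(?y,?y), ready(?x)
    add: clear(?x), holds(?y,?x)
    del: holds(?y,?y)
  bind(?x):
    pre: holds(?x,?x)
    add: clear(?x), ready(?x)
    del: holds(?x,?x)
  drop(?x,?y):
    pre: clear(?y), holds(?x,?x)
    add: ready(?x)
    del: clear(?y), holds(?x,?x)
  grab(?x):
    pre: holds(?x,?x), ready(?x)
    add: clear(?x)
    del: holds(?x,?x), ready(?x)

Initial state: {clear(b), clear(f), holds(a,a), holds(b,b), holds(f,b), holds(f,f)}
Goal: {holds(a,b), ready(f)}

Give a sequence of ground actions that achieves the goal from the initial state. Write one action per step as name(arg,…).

free(f); free(b); tag(b,a)

1. free(f)  →  {clear(b), holds(a,a), holds(b,b), holds(f,b), holds(f,f), ready(f)}
2. free(b)  →  {holds(a,a), holds(b,b), holds(f,b), holds(f,f), ready(b), ready(f)}
3. tag(b,a)  →  {clear(b), holds(a,b), holds(b,b), holds(f,b), holds(f,f), ready(b), ready(f)}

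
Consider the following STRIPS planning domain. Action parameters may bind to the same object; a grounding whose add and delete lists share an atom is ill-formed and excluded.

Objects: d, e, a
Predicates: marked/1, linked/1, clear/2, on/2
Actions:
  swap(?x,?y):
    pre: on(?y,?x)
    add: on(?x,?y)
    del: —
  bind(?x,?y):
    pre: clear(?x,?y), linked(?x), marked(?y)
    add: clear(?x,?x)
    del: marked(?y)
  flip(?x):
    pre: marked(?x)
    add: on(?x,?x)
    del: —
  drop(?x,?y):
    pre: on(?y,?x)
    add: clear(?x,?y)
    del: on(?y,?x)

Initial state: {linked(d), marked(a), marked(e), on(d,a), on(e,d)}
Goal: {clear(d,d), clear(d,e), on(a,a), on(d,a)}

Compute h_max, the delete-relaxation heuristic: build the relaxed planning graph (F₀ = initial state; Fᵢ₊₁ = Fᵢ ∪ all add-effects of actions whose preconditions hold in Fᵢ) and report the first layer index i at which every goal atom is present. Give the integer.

2

F0 = init (5 atoms)
F1 = F0 ∪ {clear(a,d), clear(d,e), on(a,a), on(a,d), on(d,e), on(e,e)}  (11 atoms)
F2 = F1 ∪ {clear(a,a), clear(d,a), clear(d,d), clear(e,d), clear(e,e)}  (16 atoms)
goal ⊆ F2  ⇒  h_max = 2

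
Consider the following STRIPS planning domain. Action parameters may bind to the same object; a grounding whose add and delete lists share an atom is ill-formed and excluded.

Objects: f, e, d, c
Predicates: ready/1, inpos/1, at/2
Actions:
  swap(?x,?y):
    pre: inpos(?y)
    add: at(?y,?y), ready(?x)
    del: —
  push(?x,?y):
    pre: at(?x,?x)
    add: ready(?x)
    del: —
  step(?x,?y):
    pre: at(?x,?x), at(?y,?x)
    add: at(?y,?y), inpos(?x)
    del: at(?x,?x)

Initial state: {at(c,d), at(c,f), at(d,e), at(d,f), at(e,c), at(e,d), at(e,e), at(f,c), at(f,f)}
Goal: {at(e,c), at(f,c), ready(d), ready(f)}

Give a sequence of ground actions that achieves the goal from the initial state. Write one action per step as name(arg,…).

1. push(f,f)  →  {at(c,d), at(c,f), at(d,e), at(d,f), at(e,c), at(e,d), at(e,e), at(f,c), at(f,f), ready(f)}
2. step(f,d)  →  {at(c,d), at(c,f), at(d,d), at(d,e), at(d,f), at(e,c), at(e,d), at(e,e), at(f,c), inpos(f), ready(f)}
3. swap(d,f)  →  {at(c,d), at(c,f), at(d,d), at(d,e), at(d,f), at(e,c), at(e,d), at(e,e), at(f,c), at(f,f), inpos(f), ready(d), ready(f)}

push(f,f); step(f,d); swap(d,f)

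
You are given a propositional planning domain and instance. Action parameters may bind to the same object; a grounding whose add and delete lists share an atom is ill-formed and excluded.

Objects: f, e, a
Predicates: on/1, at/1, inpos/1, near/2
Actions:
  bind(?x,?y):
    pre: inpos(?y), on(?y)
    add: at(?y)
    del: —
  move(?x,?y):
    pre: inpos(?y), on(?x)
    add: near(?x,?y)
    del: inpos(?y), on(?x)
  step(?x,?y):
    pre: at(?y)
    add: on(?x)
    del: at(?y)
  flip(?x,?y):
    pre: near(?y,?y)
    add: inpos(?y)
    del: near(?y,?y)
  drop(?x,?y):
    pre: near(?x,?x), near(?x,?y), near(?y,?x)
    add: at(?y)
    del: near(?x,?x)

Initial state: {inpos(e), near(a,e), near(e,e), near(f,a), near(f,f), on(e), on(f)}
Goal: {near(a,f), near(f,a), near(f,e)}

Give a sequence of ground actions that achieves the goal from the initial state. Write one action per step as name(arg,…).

1. bind(f,e)  →  {at(e), inpos(e), near(a,e), near(e,e), near(f,a), near(f,f), on(e), on(f)}
2. move(f,e)  →  {at(e), near(a,e), near(e,e), near(f,a), near(f,e), near(f,f), on(e)}
3. step(a,e)  →  {near(a,e), near(e,e), near(f,a), near(f,e), near(f,f), on(a), on(e)}
4. flip(f,f)  →  {inpos(f), near(a,e), near(e,e), near(f,a), near(f,e), on(a), on(e)}
5. move(a,f)  →  {near(a,e), near(a,f), near(e,e), near(f,a), near(f,e), on(e)}

bind(f,e); move(f,e); step(a,e); flip(f,f); move(a,f)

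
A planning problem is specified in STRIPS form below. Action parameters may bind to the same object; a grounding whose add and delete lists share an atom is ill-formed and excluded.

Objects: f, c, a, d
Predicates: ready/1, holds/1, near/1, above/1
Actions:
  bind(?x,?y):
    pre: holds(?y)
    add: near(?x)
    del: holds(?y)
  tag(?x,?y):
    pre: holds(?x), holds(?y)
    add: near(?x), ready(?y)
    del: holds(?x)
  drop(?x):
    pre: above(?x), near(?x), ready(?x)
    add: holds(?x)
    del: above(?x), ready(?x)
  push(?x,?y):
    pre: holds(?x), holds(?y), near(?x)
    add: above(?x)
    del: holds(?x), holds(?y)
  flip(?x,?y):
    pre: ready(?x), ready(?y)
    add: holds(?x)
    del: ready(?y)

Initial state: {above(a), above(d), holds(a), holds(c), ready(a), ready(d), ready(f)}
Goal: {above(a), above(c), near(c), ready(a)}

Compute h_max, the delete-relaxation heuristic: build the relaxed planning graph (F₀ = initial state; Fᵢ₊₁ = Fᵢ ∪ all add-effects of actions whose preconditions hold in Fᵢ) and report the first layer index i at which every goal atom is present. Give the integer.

F0 = init (7 atoms)
F1 = F0 ∪ {holds(d), holds(f), near(a), near(c), near(d), near(f), ready(c)}  (14 atoms)
F2 = F1 ∪ {above(c), above(f)}  (16 atoms)
goal ⊆ F2  ⇒  h_max = 2

2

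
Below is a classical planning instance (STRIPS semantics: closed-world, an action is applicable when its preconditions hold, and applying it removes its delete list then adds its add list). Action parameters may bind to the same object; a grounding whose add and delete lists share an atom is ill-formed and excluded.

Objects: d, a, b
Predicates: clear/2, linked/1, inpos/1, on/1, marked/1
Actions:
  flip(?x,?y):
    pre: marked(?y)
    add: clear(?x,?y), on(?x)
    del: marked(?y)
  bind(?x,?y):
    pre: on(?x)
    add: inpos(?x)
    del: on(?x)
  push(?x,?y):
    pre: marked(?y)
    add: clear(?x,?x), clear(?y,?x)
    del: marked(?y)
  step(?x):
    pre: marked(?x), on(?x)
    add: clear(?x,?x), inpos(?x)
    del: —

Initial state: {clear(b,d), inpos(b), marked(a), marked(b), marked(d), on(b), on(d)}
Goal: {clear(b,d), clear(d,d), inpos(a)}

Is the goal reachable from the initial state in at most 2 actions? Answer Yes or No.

No

1. flip(d,d)  →  {clear(b,d), clear(d,d), inpos(b), marked(a), marked(b), on(b), on(d)}
2. flip(a,a)  →  {clear(a,a), clear(b,d), clear(d,d), inpos(b), marked(b), on(a), on(b), on(d)}
3. bind(a,d)  →  {clear(a,a), clear(b,d), clear(d,d), inpos(a), inpos(b), marked(b), on(b), on(d)}
optimal plan length = 3; 3 > 2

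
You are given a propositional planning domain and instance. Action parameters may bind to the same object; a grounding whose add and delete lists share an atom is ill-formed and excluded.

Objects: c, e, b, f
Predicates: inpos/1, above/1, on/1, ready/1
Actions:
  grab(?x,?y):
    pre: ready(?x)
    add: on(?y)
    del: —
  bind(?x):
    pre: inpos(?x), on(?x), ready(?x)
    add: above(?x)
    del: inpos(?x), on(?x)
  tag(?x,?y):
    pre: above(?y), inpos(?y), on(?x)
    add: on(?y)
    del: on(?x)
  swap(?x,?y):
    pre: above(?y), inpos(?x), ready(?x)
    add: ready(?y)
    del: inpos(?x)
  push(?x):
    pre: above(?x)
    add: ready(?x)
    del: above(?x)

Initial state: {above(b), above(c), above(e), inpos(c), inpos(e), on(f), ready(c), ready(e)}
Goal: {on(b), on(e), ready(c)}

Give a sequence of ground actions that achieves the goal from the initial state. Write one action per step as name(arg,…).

1. grab(c,e)  →  {above(b), above(c), above(e), inpos(c), inpos(e), on(e), on(f), ready(c), ready(e)}
2. grab(c,b)  →  {above(b), above(c), above(e), inpos(c), inpos(e), on(b), on(e), on(f), ready(c), ready(e)}

grab(c,e); grab(c,b)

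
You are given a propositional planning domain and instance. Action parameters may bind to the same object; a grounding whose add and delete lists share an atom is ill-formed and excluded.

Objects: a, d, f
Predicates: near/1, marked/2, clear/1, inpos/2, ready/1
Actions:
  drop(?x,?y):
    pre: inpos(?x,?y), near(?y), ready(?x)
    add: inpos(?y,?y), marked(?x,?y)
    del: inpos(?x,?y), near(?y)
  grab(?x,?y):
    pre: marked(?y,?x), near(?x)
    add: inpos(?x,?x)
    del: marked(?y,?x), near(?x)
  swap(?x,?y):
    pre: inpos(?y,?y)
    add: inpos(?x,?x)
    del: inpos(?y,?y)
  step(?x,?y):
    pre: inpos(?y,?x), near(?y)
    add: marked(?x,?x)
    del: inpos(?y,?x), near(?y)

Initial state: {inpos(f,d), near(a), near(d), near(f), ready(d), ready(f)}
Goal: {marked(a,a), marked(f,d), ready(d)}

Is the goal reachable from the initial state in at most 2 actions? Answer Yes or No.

1. drop(f,d)  →  {inpos(d,d), marked(f,d), near(a), near(f), ready(d), ready(f)}
2. swap(a,d)  →  {inpos(a,a), marked(f,d), near(a), near(f), ready(d), ready(f)}
3. step(a,a)  →  {marked(a,a), marked(f,d), near(f), ready(d), ready(f)}
optimal plan length = 3; 3 > 2

No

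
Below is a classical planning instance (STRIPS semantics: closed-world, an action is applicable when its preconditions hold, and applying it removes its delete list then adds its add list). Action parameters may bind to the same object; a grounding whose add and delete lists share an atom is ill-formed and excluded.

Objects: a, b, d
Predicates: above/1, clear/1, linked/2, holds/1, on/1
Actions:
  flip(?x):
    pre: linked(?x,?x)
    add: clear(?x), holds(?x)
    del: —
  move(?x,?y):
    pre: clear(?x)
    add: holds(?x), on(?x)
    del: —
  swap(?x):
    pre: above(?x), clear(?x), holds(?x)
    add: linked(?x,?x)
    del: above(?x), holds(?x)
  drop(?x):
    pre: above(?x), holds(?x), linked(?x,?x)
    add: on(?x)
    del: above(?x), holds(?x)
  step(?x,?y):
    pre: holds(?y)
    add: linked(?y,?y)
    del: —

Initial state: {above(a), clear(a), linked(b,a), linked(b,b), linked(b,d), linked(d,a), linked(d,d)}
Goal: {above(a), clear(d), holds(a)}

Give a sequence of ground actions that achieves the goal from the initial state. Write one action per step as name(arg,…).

1. flip(d)  →  {above(a), clear(a), clear(d), holds(d), linked(b,a), linked(b,b), linked(b,d), linked(d,a), linked(d,d)}
2. move(a,a)  →  {above(a), clear(a), clear(d), holds(a), holds(d), linked(b,a), linked(b,b), linked(b,d), linked(d,a), linked(d,d), on(a)}

flip(d); move(a,a)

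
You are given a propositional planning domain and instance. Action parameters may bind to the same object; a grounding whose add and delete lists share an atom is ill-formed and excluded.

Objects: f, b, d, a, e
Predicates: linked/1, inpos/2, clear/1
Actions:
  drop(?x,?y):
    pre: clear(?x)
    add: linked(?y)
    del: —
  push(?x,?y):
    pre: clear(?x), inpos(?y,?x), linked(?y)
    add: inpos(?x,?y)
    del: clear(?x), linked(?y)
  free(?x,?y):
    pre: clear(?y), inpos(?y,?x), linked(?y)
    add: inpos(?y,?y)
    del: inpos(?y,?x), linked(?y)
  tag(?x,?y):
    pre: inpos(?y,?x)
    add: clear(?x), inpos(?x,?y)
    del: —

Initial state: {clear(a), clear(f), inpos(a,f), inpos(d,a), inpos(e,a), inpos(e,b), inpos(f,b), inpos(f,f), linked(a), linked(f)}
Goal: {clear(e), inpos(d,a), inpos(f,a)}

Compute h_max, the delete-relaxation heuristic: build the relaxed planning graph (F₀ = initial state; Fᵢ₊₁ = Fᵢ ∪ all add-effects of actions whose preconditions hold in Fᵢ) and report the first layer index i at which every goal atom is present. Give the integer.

F0 = init (10 atoms)
F1 = F0 ∪ {clear(b), inpos(a,a), inpos(a,d), inpos(a,e), inpos(b,e), inpos(b,f), inpos(f,a), linked(b), linked(d), linked(e)}  (20 atoms)
F2 = F1 ∪ {clear(d), clear(e), inpos(b,b)}  (23 atoms)
goal ⊆ F2  ⇒  h_max = 2

2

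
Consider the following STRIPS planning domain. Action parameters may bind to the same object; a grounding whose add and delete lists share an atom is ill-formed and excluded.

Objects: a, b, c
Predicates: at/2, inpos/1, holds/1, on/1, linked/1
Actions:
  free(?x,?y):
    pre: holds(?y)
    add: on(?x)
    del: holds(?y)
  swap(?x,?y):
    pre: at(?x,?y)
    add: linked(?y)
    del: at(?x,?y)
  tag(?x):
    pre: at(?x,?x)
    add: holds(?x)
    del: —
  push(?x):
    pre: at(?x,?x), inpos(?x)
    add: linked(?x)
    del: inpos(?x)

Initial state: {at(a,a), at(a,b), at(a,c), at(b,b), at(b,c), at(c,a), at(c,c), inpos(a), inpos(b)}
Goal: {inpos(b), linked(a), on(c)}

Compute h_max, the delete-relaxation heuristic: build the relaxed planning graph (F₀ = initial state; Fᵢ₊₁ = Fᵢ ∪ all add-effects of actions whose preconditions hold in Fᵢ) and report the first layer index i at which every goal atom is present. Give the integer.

F0 = init (9 atoms)
F1 = F0 ∪ {holds(a), holds(b), holds(c), linked(a), linked(b), linked(c)}  (15 atoms)
F2 = F1 ∪ {on(a), on(b), on(c)}  (18 atoms)
goal ⊆ F2  ⇒  h_max = 2

2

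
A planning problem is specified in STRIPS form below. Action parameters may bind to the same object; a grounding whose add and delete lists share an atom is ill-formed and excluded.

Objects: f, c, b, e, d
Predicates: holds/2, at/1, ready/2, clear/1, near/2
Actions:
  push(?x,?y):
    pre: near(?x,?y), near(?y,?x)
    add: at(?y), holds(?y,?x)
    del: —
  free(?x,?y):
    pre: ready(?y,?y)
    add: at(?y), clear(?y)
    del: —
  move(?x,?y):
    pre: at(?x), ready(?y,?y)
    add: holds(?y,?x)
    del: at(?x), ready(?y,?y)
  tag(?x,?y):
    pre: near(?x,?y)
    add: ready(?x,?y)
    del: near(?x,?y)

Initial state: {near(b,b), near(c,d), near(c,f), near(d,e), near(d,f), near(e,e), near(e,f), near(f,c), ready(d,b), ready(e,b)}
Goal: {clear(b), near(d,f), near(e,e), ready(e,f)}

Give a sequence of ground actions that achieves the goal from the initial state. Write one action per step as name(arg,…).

tag(b,b); free(f,b); tag(e,f)

1. tag(b,b)  →  {near(c,d), near(c,f), near(d,e), near(d,f), near(e,e), near(e,f), near(f,c), ready(b,b), ready(d,b), ready(e,b)}
2. free(f,b)  →  {at(b), clear(b), near(c,d), near(c,f), near(d,e), near(d,f), near(e,e), near(e,f), near(f,c), ready(b,b), ready(d,b), ready(e,b)}
3. tag(e,f)  →  {at(b), clear(b), near(c,d), near(c,f), near(d,e), near(d,f), near(e,e), near(f,c), ready(b,b), ready(d,b), ready(e,b), ready(e,f)}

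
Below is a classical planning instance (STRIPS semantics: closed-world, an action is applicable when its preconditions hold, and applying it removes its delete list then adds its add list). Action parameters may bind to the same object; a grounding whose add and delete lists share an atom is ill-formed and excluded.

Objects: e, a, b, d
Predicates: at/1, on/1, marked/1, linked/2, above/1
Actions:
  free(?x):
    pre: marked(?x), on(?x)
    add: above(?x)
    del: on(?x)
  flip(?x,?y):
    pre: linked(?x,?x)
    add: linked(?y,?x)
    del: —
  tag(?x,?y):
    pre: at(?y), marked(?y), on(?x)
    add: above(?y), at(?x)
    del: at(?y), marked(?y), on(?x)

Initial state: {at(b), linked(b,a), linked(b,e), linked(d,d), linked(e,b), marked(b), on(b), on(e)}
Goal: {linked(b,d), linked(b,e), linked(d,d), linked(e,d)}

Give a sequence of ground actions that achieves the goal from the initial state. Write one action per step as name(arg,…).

1. flip(d,e)  →  {at(b), linked(b,a), linked(b,e), linked(d,d), linked(e,b), linked(e,d), marked(b), on(b), on(e)}
2. flip(d,b)  →  {at(b), linked(b,a), linked(b,d), linked(b,e), linked(d,d), linked(e,b), linked(e,d), marked(b), on(b), on(e)}

flip(d,e); flip(d,b)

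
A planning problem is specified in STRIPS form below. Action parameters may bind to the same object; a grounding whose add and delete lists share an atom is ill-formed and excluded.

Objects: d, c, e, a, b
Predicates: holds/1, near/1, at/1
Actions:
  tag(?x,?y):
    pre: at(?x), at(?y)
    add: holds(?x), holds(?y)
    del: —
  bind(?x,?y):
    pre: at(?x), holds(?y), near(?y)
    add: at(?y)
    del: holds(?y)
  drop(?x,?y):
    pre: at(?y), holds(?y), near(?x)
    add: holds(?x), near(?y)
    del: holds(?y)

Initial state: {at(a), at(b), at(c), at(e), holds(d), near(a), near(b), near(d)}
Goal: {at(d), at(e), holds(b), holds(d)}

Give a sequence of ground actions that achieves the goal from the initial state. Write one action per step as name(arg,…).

bind(c,d); tag(d,b)

1. bind(c,d)  →  {at(a), at(b), at(c), at(d), at(e), near(a), near(b), near(d)}
2. tag(d,b)  →  {at(a), at(b), at(c), at(d), at(e), holds(b), holds(d), near(a), near(b), near(d)}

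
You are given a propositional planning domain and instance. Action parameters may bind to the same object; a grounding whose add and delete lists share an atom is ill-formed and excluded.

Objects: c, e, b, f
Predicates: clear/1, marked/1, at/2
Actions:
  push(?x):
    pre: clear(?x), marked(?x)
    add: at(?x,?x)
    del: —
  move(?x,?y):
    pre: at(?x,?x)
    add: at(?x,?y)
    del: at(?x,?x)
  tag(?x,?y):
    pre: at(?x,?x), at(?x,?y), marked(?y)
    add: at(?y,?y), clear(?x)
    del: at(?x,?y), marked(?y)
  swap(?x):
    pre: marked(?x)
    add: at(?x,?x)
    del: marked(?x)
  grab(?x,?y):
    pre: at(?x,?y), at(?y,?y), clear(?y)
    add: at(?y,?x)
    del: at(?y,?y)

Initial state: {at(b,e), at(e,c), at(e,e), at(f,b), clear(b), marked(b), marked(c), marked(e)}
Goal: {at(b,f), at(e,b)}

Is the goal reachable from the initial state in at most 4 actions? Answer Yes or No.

Yes

1. push(b)  →  {at(b,b), at(b,e), at(e,c), at(e,e), at(f,b), clear(b), marked(b), marked(c), marked(e)}
2. move(e,b)  →  {at(b,b), at(b,e), at(e,b), at(e,c), at(f,b), clear(b), marked(b), marked(c), marked(e)}
3. move(b,f)  →  {at(b,e), at(b,f), at(e,b), at(e,c), at(f,b), clear(b), marked(b), marked(c), marked(e)}
optimal plan length = 3; 3 ≤ 4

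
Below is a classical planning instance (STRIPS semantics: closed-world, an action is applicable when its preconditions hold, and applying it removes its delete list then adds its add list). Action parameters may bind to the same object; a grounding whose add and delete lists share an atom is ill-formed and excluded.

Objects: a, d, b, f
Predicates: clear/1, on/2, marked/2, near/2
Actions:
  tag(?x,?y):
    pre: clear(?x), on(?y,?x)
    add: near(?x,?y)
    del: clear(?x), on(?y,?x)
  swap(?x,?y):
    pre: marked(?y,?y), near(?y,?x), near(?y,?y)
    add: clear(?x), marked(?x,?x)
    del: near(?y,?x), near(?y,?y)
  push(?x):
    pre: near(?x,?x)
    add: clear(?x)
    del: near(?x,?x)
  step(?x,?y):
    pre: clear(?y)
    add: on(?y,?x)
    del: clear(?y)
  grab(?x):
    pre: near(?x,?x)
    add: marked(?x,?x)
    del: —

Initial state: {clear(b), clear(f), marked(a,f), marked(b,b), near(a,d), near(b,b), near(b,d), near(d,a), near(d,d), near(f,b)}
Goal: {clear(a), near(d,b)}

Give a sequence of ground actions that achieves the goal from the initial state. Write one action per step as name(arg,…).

swap(d,b); swap(a,d); step(d,b); tag(d,b)

1. swap(d,b)  →  {clear(b), clear(d), clear(f), marked(a,f), marked(b,b), marked(d,d), near(a,d), near(d,a), near(d,d), near(f,b)}
2. swap(a,d)  →  {clear(a), clear(b), clear(d), clear(f), marked(a,a), marked(a,f), marked(b,b), marked(d,d), near(a,d), near(f,b)}
3. step(d,b)  →  {clear(a), clear(d), clear(f), marked(a,a), marked(a,f), marked(b,b), marked(d,d), near(a,d), near(f,b), on(b,d)}
4. tag(d,b)  →  {clear(a), clear(f), marked(a,a), marked(a,f), marked(b,b), marked(d,d), near(a,d), near(d,b), near(f,b)}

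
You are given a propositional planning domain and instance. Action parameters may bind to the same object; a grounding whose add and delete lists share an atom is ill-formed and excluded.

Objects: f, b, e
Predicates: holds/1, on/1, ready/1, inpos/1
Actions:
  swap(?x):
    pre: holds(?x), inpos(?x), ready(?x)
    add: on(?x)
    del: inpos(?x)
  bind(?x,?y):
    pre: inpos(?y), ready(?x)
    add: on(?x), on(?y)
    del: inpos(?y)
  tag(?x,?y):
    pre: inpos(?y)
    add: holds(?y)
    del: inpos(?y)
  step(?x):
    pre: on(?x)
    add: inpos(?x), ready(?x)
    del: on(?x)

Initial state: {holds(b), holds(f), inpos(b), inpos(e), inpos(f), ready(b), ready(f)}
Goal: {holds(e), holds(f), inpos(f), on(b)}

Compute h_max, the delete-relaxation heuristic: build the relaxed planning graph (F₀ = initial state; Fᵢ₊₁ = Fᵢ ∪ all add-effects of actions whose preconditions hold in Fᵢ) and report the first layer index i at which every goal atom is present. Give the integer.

1

F0 = init (7 atoms)
F1 = F0 ∪ {holds(e), on(b), on(e), on(f)}  (11 atoms)
goal ⊆ F1  ⇒  h_max = 1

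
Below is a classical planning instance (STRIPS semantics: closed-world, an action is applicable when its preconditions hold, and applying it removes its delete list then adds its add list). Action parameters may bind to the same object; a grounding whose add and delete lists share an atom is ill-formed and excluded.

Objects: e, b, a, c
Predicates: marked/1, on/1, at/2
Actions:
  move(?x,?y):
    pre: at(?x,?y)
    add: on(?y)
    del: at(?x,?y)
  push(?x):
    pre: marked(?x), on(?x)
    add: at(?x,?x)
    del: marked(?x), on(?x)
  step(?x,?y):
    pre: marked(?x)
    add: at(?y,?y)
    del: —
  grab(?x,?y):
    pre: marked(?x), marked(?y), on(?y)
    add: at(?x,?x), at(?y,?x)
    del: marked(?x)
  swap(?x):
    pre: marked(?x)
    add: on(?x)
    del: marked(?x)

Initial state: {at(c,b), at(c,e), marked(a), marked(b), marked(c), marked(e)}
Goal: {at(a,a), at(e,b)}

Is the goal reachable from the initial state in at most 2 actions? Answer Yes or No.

No

1. move(c,e)  →  {at(c,b), marked(a), marked(b), marked(c), marked(e), on(e)}
2. step(e,a)  →  {at(a,a), at(c,b), marked(a), marked(b), marked(c), marked(e), on(e)}
3. grab(b,e)  →  {at(a,a), at(b,b), at(c,b), at(e,b), marked(a), marked(c), marked(e), on(e)}
optimal plan length = 3; 3 > 2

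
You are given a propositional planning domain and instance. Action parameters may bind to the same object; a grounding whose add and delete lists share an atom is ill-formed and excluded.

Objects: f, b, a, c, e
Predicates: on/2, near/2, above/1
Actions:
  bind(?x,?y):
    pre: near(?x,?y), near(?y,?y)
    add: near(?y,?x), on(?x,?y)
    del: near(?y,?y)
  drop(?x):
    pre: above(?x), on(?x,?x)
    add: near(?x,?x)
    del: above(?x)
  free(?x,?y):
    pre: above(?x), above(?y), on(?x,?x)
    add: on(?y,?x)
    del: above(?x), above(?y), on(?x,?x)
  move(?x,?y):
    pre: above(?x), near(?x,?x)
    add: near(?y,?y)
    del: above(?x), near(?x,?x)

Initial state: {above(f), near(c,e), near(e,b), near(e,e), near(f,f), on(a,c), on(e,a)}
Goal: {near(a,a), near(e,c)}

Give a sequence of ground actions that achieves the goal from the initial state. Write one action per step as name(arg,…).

1. bind(c,e)  →  {above(f), near(c,e), near(e,b), near(e,c), near(f,f), on(a,c), on(c,e), on(e,a)}
2. move(f,a)  →  {near(a,a), near(c,e), near(e,b), near(e,c), on(a,c), on(c,e), on(e,a)}

bind(c,e); move(f,a)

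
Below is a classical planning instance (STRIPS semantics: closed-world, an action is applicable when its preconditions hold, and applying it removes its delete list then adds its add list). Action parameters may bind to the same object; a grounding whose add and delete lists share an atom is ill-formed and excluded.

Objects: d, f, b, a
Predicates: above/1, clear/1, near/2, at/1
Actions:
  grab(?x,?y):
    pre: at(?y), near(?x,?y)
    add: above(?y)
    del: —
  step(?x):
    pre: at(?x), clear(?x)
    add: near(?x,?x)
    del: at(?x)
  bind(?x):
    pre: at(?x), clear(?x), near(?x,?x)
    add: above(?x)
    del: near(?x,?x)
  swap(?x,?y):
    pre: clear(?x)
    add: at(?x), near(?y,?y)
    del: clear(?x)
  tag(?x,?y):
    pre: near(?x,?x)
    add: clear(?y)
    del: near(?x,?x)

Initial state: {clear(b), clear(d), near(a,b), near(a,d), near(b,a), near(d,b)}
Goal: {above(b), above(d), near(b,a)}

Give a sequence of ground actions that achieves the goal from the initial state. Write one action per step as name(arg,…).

1. swap(d,d)  →  {at(d), clear(b), near(a,b), near(a,d), near(b,a), near(d,b), near(d,d)}
2. grab(d,d)  →  {above(d), at(d), clear(b), near(a,b), near(a,d), near(b,a), near(d,b), near(d,d)}
3. swap(b,d)  →  {above(d), at(b), at(d), near(a,b), near(a,d), near(b,a), near(d,b), near(d,d)}
4. grab(d,b)  →  {above(b), above(d), at(b), at(d), near(a,b), near(a,d), near(b,a), near(d,b), near(d,d)}

swap(d,d); grab(d,d); swap(b,d); grab(d,b)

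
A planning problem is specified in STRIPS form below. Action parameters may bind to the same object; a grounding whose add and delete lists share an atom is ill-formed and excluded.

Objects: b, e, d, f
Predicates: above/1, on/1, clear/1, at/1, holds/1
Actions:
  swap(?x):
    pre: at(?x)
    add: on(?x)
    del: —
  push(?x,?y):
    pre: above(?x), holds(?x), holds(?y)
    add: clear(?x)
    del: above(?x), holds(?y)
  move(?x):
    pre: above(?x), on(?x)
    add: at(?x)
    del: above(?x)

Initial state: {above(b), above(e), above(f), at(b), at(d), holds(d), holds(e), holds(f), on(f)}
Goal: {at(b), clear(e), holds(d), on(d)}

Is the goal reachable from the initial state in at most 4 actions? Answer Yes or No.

1. swap(d)  →  {above(b), above(e), above(f), at(b), at(d), holds(d), holds(e), holds(f), on(d), on(f)}
2. push(e,e)  →  {above(b), above(f), at(b), at(d), clear(e), holds(d), holds(f), on(d), on(f)}
optimal plan length = 2; 2 ≤ 4

Yes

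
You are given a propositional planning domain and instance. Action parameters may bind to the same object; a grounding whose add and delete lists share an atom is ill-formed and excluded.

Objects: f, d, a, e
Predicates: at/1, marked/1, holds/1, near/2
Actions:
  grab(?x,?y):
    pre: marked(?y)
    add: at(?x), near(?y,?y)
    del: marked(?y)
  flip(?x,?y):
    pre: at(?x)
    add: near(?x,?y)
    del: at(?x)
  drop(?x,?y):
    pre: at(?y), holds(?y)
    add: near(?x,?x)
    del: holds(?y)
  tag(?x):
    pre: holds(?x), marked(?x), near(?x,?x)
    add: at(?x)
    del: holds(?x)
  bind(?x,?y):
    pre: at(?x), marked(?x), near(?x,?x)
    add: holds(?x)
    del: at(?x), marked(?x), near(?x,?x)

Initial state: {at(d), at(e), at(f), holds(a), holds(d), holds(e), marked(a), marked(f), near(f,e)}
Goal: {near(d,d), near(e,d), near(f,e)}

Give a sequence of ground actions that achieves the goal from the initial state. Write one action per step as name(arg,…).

1. flip(d,d)  →  {at(e), at(f), holds(a), holds(d), holds(e), marked(a), marked(f), near(d,d), near(f,e)}
2. flip(e,d)  →  {at(f), holds(a), holds(d), holds(e), marked(a), marked(f), near(d,d), near(e,d), near(f,e)}

flip(d,d); flip(e,d)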